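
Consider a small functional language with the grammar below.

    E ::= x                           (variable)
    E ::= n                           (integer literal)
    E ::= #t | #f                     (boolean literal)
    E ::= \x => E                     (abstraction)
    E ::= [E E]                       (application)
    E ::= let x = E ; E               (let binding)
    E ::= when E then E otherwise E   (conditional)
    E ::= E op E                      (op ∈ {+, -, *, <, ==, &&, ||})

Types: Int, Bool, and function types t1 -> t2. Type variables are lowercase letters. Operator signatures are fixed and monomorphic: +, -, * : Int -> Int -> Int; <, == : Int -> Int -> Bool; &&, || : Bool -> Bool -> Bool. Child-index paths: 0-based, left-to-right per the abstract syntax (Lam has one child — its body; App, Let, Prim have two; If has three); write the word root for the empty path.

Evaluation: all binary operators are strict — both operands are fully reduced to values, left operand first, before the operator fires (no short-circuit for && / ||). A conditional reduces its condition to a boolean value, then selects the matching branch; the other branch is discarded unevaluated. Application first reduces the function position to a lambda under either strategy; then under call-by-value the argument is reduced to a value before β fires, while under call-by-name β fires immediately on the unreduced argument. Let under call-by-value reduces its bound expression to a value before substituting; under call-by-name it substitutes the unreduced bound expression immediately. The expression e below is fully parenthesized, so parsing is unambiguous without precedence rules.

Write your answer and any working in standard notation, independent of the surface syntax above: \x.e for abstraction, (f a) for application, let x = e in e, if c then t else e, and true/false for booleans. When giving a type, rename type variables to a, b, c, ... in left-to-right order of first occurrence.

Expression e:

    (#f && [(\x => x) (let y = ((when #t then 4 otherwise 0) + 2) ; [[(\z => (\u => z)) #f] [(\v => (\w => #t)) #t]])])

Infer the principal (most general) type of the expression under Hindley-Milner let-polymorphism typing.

Working:
  unify Bool ~ Bool
x : a
\x._ : a -> a
  unify Bool ~ Bool
  unify Int ~ Int
  unify Int ~ Int
  unify Int ~ Int
let y : Int
z : b
\u._ : c -> b
\z._ : b -> c -> b
  unify b -> c -> b ~ Bool -> d
  unify b ~ Bool
  unify c -> Bool ~ d
_ _ : c -> Bool
\w._ : f -> Bool
\v._ : e -> f -> Bool
  unify e -> f -> Bool ~ Bool -> g
  unify e ~ Bool
  unify f -> Bool ~ g
_ _ : f -> Bool
  unify c -> Bool ~ (f -> Bool) -> h
  unify c ~ f -> Bool
  unify Bool ~ h
_ _ : Bool
  unify a -> a ~ Bool -> i
  unify a ~ Bool
  unify Bool ~ i
_ _ : Bool
  unify Bool ~ Bool

Answer: Bool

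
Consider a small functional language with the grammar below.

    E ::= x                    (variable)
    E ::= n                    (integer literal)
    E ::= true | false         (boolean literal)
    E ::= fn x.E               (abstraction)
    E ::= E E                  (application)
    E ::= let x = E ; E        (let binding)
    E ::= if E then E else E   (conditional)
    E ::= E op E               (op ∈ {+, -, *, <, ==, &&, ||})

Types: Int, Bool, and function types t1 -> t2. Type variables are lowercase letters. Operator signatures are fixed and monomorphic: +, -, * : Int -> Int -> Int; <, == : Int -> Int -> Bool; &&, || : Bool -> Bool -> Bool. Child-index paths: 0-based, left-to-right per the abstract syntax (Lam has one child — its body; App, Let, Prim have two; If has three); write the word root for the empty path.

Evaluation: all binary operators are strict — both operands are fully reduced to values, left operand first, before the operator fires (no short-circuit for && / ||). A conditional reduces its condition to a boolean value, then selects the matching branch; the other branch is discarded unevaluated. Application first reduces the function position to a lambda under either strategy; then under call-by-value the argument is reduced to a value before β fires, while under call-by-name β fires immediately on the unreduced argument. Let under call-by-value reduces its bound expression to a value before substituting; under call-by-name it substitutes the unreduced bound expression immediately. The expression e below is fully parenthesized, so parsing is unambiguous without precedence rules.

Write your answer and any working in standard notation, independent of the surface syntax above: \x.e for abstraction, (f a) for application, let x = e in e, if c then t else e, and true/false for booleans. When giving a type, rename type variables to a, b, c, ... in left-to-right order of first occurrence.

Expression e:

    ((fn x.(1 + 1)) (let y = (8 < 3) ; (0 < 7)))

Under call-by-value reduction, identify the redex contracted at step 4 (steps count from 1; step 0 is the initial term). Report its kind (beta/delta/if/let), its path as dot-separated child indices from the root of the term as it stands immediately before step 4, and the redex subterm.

Answer: beta at root : ((\x.(1 + 1)) true)

Derivation:
step 0: ((\x.(1 + 1)) (let y = (8 < 3) in (0 < 7)))
step 1: [delta@1.0] ((\x.(1 + 1)) (let y = false in (0 < 7)))
step 2: [let@1] ((\x.(1 + 1)) (0 < 7))
step 3: [delta@1] ((\x.(1 + 1)) true)
step 4: [beta@root] (1 + 1)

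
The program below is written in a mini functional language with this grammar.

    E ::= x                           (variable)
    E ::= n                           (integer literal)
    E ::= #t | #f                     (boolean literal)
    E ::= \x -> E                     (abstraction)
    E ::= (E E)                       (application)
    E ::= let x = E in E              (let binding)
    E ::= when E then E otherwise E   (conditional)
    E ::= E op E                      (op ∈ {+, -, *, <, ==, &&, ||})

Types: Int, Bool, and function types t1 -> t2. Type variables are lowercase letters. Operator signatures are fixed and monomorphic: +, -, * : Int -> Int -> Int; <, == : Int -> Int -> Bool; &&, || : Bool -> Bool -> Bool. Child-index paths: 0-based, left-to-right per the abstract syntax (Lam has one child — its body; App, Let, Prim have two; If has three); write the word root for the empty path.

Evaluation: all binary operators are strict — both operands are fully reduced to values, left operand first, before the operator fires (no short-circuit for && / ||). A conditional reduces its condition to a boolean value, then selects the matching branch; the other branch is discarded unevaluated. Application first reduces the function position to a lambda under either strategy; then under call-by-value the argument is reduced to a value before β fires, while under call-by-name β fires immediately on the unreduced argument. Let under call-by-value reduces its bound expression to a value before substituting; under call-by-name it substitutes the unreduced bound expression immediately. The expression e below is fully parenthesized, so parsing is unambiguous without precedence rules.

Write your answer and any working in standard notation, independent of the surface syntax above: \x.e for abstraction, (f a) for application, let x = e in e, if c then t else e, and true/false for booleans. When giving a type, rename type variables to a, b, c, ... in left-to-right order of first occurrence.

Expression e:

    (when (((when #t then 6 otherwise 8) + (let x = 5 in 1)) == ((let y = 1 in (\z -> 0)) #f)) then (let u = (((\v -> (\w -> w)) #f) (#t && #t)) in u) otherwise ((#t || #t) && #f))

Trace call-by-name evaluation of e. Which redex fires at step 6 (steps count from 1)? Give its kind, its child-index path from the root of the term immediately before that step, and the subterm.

Working:
step 0: (if (((if true then 6 else 8) + (let x = 5 in 1)) == ((let y = 1 in (\z.0)) false)) then (let u = (((\v.(\w.w)) false) (true && true)) in u) else ((true || true) && false))
step 1: [if@0.0.0] (if ((6 + (let x = 5 in 1)) == ((let y = 1 in (\z.0)) false)) then (let u = (((\v.(\w.w)) false) (true && true)) in u) else ((true || true) && false))
step 2: [let@0.0.1] (if ((6 + 1) == ((let y = 1 in (\z.0)) false)) then (let u = (((\v.(\w.w)) false) (true && true)) in u) else ((true || true) && false))
step 3: [delta@0.0] (if (7 == ((let y = 1 in (\z.0)) false)) then (let u = (((\v.(\w.w)) false) (true && true)) in u) else ((true || true) && false))
step 4: [let@0.1.0] (if (7 == ((\z.0) false)) then (let u = (((\v.(\w.w)) false) (true && true)) in u) else ((true || true) && false))
step 5: [beta@0.1] (if (7 == 0) then (let u = (((\v.(\w.w)) false) (true && true)) in u) else ((true || true) && false))
step 6: [delta@0] (if false then (let u = (((\v.(\w.w)) false) (true && true)) in u) else ((true || true) && false))

Answer: delta at 0 : (7 == 0)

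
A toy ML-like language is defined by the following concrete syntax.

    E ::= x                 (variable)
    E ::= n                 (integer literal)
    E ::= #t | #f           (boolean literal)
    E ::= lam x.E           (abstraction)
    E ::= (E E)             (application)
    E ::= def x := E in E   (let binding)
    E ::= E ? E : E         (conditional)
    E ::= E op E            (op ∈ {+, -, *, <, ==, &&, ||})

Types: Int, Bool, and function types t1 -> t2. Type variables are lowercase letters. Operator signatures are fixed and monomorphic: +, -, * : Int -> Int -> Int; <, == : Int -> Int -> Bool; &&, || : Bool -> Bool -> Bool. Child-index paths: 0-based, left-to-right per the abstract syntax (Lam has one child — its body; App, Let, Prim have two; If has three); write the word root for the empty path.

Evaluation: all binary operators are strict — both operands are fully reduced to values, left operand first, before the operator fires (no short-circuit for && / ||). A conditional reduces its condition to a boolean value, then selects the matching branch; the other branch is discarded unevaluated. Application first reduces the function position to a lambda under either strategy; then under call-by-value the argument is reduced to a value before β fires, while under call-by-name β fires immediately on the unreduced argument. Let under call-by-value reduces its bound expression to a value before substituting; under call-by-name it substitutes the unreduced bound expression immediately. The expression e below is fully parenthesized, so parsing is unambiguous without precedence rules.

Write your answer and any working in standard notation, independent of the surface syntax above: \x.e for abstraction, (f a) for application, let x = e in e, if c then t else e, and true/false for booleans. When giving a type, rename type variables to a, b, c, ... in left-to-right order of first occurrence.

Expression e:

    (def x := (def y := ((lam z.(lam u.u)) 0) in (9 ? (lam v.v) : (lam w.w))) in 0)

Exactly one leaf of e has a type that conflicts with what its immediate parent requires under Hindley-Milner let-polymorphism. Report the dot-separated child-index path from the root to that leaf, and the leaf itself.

Derivation:
u : b
\u._ : b -> b
\z._ : a -> b -> b
  unify a -> b -> b ~ Int -> c
  unify a ~ Int
  unify b -> b ~ c
_ _ : b -> b
let y : forall. b -> b
  unify Int ~ Bool
  FAIL: mismatch Int ~ Bool

Answer: 0.1.0 : 9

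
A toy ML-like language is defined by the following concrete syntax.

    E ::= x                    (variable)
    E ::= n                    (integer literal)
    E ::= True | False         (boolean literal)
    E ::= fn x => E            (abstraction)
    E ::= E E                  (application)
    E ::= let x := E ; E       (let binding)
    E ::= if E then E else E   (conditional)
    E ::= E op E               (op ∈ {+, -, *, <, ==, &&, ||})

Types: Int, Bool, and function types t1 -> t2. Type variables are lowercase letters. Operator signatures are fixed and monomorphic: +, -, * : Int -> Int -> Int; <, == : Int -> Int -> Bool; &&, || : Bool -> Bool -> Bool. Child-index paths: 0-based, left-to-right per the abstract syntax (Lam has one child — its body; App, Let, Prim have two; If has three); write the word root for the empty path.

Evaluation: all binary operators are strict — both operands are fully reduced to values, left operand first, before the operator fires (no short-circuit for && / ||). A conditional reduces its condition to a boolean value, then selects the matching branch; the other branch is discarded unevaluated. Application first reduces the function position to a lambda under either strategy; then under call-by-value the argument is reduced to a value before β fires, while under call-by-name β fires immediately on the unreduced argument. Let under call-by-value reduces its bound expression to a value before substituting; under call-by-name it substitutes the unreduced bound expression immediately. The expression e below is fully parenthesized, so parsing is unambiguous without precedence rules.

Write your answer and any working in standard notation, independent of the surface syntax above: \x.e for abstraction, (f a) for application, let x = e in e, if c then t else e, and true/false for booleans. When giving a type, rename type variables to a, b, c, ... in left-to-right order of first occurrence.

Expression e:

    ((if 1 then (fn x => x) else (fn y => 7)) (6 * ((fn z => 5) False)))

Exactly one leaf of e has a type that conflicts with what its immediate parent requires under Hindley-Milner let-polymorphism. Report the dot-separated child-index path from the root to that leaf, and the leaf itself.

Trace:
  unify Int ~ Bool
  FAIL: mismatch Int ~ Bool

Answer: 0.0 : 1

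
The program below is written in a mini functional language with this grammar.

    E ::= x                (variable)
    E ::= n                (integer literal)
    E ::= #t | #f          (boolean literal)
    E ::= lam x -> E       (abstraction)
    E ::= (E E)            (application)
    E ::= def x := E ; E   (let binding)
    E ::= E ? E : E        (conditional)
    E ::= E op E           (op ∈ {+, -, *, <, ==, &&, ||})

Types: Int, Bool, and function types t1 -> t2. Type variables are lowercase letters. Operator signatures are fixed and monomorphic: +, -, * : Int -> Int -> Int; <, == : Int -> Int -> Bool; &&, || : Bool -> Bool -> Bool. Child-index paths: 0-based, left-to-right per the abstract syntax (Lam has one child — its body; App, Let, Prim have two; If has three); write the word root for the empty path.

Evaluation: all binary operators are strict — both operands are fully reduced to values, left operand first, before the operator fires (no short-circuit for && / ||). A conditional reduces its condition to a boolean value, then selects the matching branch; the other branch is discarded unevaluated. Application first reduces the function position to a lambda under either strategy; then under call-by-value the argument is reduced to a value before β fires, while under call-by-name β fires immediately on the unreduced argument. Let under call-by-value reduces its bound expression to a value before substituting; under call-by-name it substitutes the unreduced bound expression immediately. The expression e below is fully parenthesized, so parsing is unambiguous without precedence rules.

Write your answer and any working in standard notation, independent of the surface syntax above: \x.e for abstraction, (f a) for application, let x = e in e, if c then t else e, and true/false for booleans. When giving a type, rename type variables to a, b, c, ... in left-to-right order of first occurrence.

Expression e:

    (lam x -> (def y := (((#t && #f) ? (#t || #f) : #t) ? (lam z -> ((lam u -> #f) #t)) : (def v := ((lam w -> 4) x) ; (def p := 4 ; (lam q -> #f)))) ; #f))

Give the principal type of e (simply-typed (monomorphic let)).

Working:
  unify Bool ~ Bool
  unify Bool ~ Bool
  unify Bool ~ Bool
  unify Bool ~ Bool
  unify Bool ~ Bool
  unify Bool ~ Bool
  unify Bool ~ Bool
\u._ : c -> Bool
  unify c -> Bool ~ Bool -> d
  unify c ~ Bool
  unify Bool ~ d
_ _ : Bool
\z._ : b -> Bool
\w._ : e -> Int
x : a
  unify e -> Int ~ a -> f
  unify e ~ a
  unify Int ~ f
_ _ : Int
let v : Int
let p : Int
\q._ : g -> Bool
  unify b -> Bool ~ g -> Bool
  unify b ~ g
  unify Bool ~ Bool
let y : g -> Bool
\x._ : a -> Bool

Answer: a -> Bool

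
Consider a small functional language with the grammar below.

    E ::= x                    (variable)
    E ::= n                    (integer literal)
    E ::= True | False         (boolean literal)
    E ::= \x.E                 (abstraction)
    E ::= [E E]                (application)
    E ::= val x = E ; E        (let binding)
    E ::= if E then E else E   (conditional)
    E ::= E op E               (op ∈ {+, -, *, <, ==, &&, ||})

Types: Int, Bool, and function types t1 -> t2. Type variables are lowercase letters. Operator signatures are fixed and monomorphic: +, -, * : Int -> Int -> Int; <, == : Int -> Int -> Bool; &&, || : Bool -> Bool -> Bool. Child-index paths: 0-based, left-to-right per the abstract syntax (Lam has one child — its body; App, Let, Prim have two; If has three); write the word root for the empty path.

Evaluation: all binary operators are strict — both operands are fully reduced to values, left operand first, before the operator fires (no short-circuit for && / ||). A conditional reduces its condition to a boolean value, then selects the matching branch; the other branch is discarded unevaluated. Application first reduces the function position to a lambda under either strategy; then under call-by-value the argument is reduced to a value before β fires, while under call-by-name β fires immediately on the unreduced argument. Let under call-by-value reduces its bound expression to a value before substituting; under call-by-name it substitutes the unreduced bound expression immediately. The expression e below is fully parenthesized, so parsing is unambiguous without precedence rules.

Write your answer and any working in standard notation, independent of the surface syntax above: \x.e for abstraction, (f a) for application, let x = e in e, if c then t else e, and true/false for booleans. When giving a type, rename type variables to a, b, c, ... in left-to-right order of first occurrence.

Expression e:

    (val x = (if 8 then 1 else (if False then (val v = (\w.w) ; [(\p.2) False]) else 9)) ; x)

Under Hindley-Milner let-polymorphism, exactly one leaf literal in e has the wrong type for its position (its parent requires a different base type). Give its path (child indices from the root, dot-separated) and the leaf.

Trace:
  unify Int ~ Bool
  FAIL: mismatch Int ~ Bool

Answer: 0.0 : 8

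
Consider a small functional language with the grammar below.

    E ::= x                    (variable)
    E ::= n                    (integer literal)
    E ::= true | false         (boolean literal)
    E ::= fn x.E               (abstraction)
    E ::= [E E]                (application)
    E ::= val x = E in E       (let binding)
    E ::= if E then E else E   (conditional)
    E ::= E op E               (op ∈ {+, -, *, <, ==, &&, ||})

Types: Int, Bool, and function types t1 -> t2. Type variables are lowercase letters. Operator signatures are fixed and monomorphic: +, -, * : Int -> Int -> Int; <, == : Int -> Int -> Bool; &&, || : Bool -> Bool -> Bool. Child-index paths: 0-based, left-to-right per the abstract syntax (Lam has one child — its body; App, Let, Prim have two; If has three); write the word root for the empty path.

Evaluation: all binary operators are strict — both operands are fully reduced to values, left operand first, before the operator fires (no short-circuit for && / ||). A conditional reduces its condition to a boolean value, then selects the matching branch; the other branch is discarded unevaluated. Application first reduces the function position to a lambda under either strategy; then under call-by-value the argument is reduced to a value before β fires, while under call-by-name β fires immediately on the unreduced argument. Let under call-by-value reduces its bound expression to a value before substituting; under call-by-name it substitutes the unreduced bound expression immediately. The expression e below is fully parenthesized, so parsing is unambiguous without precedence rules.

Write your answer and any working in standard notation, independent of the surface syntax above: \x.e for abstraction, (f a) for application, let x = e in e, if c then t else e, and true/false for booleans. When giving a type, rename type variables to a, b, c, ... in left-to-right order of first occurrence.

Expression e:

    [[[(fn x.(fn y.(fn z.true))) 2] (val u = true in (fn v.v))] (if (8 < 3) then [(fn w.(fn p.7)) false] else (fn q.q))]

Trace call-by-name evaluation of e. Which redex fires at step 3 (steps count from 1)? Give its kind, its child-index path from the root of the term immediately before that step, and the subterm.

Derivation:
step 0: ((((\x.(\y.(\z.true))) 2) (let u = true in (\v.v))) (if (8 < 3) then ((\w.(\p.7)) false) else (\q.q)))
step 1: [beta@0.0] (((\y.(\z.true)) (let u = true in (\v.v))) (if (8 < 3) then ((\w.(\p.7)) false) else (\q.q)))
step 2: [beta@0] ((\z.true) (if (8 < 3) then ((\w.(\p.7)) false) else (\q.q)))
step 3: [beta@root] true

Answer: beta at root : ((\z.true) (if (8 < 3) then ((\w.(\p.7)) false) else (\q.q)))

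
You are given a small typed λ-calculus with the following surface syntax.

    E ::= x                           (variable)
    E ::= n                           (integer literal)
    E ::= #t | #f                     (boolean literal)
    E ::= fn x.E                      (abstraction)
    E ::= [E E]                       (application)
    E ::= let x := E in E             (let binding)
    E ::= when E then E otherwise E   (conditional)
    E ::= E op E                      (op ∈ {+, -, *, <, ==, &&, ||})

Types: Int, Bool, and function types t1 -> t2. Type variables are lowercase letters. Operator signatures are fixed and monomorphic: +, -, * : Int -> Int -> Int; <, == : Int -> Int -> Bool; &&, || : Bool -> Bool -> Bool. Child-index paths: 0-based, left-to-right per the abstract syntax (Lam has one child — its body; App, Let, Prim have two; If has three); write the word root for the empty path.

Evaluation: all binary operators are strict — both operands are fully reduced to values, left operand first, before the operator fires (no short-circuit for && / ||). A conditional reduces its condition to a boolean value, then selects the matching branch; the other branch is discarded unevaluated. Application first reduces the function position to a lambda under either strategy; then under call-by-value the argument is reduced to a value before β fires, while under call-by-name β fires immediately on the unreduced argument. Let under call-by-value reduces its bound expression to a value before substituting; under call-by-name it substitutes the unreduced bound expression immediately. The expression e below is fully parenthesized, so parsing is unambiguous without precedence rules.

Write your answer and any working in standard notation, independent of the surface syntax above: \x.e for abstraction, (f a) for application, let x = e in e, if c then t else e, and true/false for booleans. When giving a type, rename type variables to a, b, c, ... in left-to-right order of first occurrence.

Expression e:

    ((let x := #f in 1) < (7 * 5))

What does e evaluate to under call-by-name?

Working:
step 0: ((let x = false in 1) < (7 * 5))
step 1: [let@0] (1 < (7 * 5))
step 2: [delta@1] (1 < 35)
step 3: [delta@root] true

Answer: true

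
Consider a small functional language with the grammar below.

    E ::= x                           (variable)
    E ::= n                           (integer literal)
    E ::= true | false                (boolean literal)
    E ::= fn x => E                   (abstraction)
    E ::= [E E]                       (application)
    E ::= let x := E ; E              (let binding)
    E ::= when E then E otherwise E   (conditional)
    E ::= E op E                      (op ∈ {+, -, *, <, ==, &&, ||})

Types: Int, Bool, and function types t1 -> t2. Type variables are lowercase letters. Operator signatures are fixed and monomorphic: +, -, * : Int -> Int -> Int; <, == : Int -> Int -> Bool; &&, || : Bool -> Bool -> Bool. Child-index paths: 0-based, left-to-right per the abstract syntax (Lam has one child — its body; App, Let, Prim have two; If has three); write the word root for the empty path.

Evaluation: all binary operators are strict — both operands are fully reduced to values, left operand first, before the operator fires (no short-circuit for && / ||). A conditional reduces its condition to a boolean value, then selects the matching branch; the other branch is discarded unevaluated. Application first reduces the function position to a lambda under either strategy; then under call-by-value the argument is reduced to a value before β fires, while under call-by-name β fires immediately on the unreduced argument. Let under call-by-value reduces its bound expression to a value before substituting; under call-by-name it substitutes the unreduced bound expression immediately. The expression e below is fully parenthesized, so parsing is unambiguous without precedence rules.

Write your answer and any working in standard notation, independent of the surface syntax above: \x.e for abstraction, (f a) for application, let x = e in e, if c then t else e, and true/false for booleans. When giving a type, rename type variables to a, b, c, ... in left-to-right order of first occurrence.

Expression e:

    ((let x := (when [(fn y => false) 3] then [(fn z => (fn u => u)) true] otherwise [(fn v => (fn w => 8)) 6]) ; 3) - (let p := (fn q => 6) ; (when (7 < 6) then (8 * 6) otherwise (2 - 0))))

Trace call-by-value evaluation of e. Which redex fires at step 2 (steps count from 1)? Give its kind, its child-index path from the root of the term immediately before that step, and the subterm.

Working:
step 0: ((let x = (if ((\y.false) 3) then ((\z.(\u.u)) true) else ((\v.(\w.8)) 6)) in 3) - (let p = (\q.6) in (if (7 < 6) then (8 * 6) else (2 - 0))))
step 1: [beta@0.0.0] ((let x = (if false then ((\z.(\u.u)) true) else ((\v.(\w.8)) 6)) in 3) - (let p = (\q.6) in (if (7 < 6) then (8 * 6) else (2 - 0))))
step 2: [if@0.0] ((let x = ((\v.(\w.8)) 6) in 3) - (let p = (\q.6) in (if (7 < 6) then (8 * 6) else (2 - 0))))

Answer: if at 0.0 : (if false then ((\z.(\u.u)) true) else ((\v.(\w.8)) 6))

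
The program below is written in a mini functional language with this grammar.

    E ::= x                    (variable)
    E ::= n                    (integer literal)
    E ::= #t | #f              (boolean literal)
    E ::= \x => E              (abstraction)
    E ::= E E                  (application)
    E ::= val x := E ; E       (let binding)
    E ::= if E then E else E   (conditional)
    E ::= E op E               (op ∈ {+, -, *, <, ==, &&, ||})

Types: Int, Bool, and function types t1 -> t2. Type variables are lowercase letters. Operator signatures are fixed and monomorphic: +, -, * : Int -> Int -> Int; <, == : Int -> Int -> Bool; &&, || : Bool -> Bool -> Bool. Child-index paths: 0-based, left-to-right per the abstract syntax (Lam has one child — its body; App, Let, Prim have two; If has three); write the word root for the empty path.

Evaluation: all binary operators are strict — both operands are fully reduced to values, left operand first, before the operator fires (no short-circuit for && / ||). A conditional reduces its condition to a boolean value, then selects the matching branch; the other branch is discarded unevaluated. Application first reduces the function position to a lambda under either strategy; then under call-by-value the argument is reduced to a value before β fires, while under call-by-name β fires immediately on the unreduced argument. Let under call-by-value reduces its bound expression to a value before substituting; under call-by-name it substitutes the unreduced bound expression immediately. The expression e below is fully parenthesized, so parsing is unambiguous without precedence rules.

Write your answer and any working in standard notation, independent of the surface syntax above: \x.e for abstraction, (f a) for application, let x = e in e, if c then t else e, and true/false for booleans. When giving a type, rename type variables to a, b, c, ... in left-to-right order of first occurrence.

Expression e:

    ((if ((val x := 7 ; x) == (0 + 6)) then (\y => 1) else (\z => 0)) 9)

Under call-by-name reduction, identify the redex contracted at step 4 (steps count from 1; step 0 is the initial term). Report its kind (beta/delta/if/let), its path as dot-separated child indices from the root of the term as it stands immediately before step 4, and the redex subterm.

Trace:
step 0: ((if ((let x = 7 in x) == (0 + 6)) then (\y.1) else (\z.0)) 9)
step 1: [let@0.0.0] ((if (7 == (0 + 6)) then (\y.1) else (\z.0)) 9)
step 2: [delta@0.0.1] ((if (7 == 6) then (\y.1) else (\z.0)) 9)
step 3: [delta@0.0] ((if false then (\y.1) else (\z.0)) 9)
step 4: [if@0] ((\z.0) 9)

Answer: if at 0 : (if false then (\y.1) else (\z.0))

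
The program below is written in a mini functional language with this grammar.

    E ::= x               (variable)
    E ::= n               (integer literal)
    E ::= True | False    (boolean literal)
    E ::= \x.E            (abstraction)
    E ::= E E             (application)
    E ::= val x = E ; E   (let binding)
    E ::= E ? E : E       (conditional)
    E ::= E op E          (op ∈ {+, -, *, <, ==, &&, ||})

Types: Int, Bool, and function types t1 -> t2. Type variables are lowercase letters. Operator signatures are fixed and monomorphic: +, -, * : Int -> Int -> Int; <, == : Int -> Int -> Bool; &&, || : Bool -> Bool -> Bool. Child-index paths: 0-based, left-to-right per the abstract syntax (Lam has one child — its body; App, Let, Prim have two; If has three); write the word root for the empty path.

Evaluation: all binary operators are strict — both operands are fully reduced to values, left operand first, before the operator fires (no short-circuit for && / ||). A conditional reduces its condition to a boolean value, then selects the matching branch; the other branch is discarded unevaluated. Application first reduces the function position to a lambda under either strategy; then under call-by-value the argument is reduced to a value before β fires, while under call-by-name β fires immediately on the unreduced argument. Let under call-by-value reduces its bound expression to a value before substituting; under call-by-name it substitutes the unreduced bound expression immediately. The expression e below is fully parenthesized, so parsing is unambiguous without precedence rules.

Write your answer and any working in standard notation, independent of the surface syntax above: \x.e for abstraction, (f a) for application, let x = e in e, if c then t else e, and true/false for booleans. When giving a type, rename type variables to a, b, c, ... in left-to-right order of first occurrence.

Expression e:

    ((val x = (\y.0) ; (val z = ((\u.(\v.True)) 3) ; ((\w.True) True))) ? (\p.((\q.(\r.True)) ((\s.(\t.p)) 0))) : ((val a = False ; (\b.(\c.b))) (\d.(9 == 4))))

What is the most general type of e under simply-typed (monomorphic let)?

Answer: a -> b -> Bool

Trace:
\y._ : a -> Int
let x : a -> Int
\v._ : c -> Bool
\u._ : b -> c -> Bool
  unify b -> c -> Bool ~ Int -> d
  unify b ~ Int
  unify c -> Bool ~ d
_ _ : c -> Bool
let z : c -> Bool
\w._ : e -> Bool
  unify e -> Bool ~ Bool -> f
  unify e ~ Bool
  unify Bool ~ f
_ _ : Bool
  unify Bool ~ Bool
\r._ : i -> Bool
\q._ : h -> i -> Bool
p : g
\t._ : k -> g
\s._ : j -> k -> g
  unify j -> k -> g ~ Int -> l
  unify j ~ Int
  unify k -> g ~ l
_ _ : k -> g
  unify h -> i -> Bool ~ (k -> g) -> m
  unify h ~ k -> g
  unify i -> Bool ~ m
_ _ : i -> Bool
\p._ : g -> i -> Bool
let a : Bool
b : n
\c._ : o -> n
\b._ : n -> o -> n
  unify Int ~ Int
  unify Int ~ Int
\d._ : p -> Bool
  unify n -> o -> n ~ (p -> Bool) -> q
  unify n ~ p -> Bool
  unify o -> p -> Bool ~ q
_ _ : o -> p -> Bool
  unify g -> i -> Bool ~ o -> p -> Bool
  unify g ~ o
  unify i -> Bool ~ p -> Bool
  unify i ~ p
  unify Bool ~ Bool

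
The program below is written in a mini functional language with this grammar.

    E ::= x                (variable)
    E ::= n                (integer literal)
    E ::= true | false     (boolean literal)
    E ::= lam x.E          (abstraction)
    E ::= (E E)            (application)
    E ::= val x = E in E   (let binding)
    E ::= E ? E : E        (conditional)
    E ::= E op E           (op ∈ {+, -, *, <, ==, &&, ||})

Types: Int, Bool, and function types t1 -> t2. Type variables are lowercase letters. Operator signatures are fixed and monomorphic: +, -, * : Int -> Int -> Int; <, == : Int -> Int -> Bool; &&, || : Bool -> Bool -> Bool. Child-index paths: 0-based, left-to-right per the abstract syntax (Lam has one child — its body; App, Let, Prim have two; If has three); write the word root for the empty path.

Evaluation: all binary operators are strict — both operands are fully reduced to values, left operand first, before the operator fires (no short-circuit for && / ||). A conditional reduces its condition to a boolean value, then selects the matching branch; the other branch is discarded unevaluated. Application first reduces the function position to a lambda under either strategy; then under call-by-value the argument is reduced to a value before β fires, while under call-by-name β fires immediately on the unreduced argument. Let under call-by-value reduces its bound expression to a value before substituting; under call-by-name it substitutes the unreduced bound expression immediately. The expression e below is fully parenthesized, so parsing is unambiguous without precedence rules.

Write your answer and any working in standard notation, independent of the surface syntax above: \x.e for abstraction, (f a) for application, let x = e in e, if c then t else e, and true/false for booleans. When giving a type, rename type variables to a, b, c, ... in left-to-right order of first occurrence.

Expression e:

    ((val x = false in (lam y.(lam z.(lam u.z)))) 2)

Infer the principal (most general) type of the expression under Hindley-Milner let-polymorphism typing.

Answer: a -> b -> a

Trace:
let x : Bool
z : b
\u._ : c -> b
\z._ : b -> c -> b
\y._ : a -> b -> c -> b
  unify a -> b -> c -> b ~ Int -> d
  unify a ~ Int
  unify b -> c -> b ~ d
_ _ : b -> c -> b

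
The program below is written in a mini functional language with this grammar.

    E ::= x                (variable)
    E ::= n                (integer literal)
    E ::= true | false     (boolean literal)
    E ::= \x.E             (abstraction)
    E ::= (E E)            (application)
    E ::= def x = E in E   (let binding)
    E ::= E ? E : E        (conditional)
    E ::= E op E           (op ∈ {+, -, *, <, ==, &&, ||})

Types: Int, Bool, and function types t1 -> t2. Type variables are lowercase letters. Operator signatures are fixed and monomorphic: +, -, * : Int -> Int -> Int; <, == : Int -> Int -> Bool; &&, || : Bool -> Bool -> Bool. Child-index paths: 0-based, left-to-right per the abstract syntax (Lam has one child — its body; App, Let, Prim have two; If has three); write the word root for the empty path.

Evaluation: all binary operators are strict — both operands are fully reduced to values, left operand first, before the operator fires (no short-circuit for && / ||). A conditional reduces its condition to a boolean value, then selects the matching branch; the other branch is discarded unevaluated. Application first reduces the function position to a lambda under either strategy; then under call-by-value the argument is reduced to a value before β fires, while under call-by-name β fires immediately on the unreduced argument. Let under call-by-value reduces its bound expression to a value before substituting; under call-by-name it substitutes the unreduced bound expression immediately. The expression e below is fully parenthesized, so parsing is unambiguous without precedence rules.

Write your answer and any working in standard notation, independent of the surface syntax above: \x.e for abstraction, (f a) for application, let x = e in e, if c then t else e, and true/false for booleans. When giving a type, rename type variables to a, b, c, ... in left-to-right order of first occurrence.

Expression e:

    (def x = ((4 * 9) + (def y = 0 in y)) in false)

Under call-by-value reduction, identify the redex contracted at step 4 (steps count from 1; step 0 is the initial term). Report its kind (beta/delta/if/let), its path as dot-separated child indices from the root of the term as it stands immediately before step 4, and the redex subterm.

Derivation:
step 0: (let x = ((4 * 9) + (let y = 0 in y)) in false)
step 1: [delta@0.0] (let x = (36 + (let y = 0 in y)) in false)
step 2: [let@0.1] (let x = (36 + 0) in false)
step 3: [delta@0] (let x = 36 in false)
step 4: [let@root] false

Answer: let at root : (let x = 36 in false)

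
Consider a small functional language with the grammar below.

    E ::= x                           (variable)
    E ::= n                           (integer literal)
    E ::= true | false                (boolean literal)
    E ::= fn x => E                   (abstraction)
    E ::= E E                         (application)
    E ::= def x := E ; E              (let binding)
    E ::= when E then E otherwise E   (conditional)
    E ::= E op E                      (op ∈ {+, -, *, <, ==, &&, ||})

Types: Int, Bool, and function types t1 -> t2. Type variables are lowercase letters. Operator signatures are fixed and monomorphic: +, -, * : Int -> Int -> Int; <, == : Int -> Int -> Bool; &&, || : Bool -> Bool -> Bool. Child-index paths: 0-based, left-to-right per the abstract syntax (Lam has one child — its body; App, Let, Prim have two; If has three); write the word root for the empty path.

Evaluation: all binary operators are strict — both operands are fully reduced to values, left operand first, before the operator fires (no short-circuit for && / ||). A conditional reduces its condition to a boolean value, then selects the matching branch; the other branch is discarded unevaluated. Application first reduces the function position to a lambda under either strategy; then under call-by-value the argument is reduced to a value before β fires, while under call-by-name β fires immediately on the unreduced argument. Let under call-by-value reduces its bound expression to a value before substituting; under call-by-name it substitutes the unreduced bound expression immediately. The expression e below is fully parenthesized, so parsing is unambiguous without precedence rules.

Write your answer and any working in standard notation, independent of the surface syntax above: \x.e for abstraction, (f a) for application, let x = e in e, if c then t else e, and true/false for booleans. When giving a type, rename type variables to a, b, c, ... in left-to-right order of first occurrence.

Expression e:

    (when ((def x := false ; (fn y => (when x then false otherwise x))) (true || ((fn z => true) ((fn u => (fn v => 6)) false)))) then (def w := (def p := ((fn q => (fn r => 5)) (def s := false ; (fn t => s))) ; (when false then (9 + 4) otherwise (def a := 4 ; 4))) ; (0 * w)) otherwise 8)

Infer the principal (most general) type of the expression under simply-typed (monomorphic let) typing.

Trace:
let x : Bool
x : Bool
  unify Bool ~ Bool
x : Bool
  unify Bool ~ Bool
\y._ : a -> Bool
  unify Bool ~ Bool
\z._ : b -> Bool
\v._ : d -> Int
\u._ : c -> d -> Int
  unify c -> d -> Int ~ Bool -> e
  unify c ~ Bool
  unify d -> Int ~ e
_ _ : d -> Int
  unify b -> Bool ~ (d -> Int) -> f
  unify b ~ d -> Int
  unify Bool ~ f
_ _ : Bool
  unify Bool ~ Bool
  unify a -> Bool ~ Bool -> g
  unify a ~ Bool
  unify Bool ~ g
_ _ : Bool
  unify Bool ~ Bool
\r._ : i -> Int
\q._ : h -> i -> Int
let s : Bool
s : Bool
\t._ : j -> Bool
  unify h -> i -> Int ~ (j -> Bool) -> k
  unify h ~ j -> Bool
  unify i -> Int ~ k
_ _ : i -> Int
let p : i -> Int
  unify Bool ~ Bool
  unify Int ~ Int
  unify Int ~ Int
let a : Int
  unify Int ~ Int
let w : Int
  unify Int ~ Int
w : Int
  unify Int ~ Int
  unify Int ~ Int

Answer: Int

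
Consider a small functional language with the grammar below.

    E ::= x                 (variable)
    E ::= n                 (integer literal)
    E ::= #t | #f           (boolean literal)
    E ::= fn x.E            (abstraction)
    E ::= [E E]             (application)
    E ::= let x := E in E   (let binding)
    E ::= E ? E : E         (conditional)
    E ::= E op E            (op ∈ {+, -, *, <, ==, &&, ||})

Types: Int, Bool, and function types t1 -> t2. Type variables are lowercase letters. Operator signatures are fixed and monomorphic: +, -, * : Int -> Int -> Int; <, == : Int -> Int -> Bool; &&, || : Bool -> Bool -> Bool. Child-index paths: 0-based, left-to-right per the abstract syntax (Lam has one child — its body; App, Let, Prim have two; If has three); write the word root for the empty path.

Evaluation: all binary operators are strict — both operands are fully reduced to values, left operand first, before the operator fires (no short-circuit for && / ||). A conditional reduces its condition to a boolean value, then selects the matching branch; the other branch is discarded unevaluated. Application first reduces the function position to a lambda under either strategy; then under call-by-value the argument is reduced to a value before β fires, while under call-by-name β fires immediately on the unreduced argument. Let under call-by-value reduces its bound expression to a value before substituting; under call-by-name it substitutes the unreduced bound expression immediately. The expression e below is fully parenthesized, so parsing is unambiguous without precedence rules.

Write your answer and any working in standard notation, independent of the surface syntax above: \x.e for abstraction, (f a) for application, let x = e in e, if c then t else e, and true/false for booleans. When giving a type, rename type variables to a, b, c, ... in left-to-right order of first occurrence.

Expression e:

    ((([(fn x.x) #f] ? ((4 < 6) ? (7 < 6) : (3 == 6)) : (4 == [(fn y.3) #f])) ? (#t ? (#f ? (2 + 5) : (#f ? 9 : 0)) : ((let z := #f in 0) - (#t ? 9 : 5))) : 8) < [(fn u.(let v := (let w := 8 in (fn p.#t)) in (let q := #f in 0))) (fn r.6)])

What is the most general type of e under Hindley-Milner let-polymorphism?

Working:
x : a
\x._ : a -> a
  unify a -> a ~ Bool -> b
  unify a ~ Bool
  unify Bool ~ b
_ _ : Bool
  unify Bool ~ Bool
  unify Int ~ Int
  unify Int ~ Int
  unify Bool ~ Bool
  unify Int ~ Int
  unify Int ~ Int
  unify Int ~ Int
  unify Int ~ Int
  unify Bool ~ Bool
  unify Int ~ Int
\y._ : c -> Int
  unify c -> Int ~ Bool -> d
  unify c ~ Bool
  unify Int ~ d
_ _ : Int
  unify Int ~ Int
  unify Bool ~ Bool
  unify Bool ~ Bool
  unify Bool ~ Bool
  unify Bool ~ Bool
  unify Int ~ Int
  unify Int ~ Int
  unify Bool ~ Bool
  unify Int ~ Int
  unify Int ~ Int
let z : Bool
  unify Int ~ Int
  unify Bool ~ Bool
  unify Int ~ Int
  unify Int ~ Int
  unify Int ~ Int
  unify Int ~ Int
  unify Int ~ Int
let w : Int
\p._ : f -> Bool
let v : forall. f -> Bool
let q : Bool
\u._ : e -> Int
\r._ : g -> Int
  unify e -> Int ~ (g -> Int) -> h
  unify e ~ g -> Int
  unify Int ~ h
_ _ : Int
  unify Int ~ Int

Answer: Bool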